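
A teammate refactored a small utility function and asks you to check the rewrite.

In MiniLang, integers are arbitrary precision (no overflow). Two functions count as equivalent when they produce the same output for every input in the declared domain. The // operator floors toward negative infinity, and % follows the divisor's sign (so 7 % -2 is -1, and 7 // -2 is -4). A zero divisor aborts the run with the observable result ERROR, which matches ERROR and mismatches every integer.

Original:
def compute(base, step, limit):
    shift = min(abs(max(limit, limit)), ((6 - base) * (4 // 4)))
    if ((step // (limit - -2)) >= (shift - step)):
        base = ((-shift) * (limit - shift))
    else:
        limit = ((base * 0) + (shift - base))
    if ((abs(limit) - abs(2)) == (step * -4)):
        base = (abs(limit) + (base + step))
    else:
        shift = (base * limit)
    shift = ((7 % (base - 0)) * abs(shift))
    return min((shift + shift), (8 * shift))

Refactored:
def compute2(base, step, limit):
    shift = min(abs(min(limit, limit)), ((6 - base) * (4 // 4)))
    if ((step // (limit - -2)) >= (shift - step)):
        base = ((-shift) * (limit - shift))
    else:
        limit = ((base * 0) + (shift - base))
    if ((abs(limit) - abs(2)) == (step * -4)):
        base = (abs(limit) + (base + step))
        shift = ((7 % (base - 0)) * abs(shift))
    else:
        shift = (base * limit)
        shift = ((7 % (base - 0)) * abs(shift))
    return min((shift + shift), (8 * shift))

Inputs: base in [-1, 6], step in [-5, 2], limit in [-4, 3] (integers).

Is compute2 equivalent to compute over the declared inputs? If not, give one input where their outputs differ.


Equivalent. The suspicious edit (`max(limit, limit)` became `min(limit, limit)`) never changes the result for any input inside the declared domain.
Across all 512 domain points the two functions coincide.
Tracing base=-1, step=-3, limit=-1: compute: shift := 1 | ((step // (limit - -2)) >= (shift - step)): false | limit := 2 | ((abs(limit) - abs(2)) == (step * -4)): false | shift := -2 | shift := 0 | result 0 | compute2: shift := 1 | ((step // (limit - -2)) >= (shift - step)): false | limit := 2 | ((abs(limit) - abs(2)) == (step * -4)): false | shift := -2 | shift := 0 | result 0 — matching result 0.
verdict: equivalent


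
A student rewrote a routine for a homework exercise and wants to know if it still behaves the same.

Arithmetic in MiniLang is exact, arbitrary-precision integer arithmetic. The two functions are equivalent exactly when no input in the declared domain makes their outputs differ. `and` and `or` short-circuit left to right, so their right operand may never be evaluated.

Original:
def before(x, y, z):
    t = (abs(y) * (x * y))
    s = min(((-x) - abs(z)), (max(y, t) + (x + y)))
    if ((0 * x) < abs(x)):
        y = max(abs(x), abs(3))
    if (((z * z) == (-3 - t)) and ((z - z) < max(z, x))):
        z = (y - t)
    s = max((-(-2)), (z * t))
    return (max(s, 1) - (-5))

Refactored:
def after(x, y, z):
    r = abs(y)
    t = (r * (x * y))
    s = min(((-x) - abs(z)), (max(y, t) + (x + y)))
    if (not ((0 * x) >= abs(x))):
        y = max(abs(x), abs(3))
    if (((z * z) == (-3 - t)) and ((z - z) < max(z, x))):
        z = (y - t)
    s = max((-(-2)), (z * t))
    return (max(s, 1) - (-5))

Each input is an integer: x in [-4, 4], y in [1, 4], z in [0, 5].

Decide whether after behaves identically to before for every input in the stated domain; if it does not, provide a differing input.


The two are interchangeable: comparison usage differs, and statement counts differ, and local variable names differ, and boolean connective usage differs, and every declared input agrees.
One worked example (x=3, y=1, z=5) — before: t becomes 3; next s becomes -8; next ((0 * x) < abs(x)) evaluates to true; next y becomes 3; next (((z * z) == (-3 - t)) and ((z - z) < max(z, x))) evaluates to false; next s becomes 15; next final value 20; after: r becomes 1; next t becomes 3; next s becomes -8; next (not ((0 * x) >= abs(x))) evaluates to true; next y becomes 3; next (((z * z) == (-3 - t)) and ((z - z) < max(z, x))) evaluates to false; next s becomes 15; next final value 20; agreement on 20.
Sweeping the whole domain (216 inputs) finds no disagreement.
verdict: equivalent


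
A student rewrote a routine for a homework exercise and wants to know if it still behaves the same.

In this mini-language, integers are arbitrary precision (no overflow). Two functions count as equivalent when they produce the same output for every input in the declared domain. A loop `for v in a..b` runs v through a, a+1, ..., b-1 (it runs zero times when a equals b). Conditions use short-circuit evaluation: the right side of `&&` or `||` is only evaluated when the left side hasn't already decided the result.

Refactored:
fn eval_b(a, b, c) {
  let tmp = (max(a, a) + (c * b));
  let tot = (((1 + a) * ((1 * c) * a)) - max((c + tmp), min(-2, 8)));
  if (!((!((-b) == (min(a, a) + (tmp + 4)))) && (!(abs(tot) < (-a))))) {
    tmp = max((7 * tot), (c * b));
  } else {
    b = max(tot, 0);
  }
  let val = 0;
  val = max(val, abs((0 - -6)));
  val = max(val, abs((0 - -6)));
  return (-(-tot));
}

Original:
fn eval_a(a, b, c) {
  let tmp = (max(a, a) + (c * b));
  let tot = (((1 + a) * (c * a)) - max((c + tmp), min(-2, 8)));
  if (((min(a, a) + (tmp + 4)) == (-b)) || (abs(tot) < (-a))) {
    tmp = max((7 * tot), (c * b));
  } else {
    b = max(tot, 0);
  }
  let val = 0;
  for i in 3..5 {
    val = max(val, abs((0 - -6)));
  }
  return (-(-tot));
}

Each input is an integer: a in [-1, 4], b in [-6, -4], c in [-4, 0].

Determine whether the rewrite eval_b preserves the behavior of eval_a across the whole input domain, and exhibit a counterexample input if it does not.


Side by side, the visible changes include: constant usage differs; loop structure differs; boolean connective usage differs; min/max/abs usage differs; local variable names differ; arithmetic usage differs.
One worked example (a=3, b=-6, c=-2) — eval_a: tmp becomes 15; next tot becomes -37; next (((min(a, a) + (tmp + 4)) == (-b)) || (abs(tot) < (-a))) evaluates to false; next b becomes 0; next val becomes 0; next at i=3:; next val becomes 6; next at i=4:; next val becomes 6; next final value -37; eval_b: tmp becomes 15; next tot becomes -37; next (!((!((-b) == (min(a, a) + (tmp + 4)))) && (!(abs(tot) < (-a))))) evaluates to false; next b becomes 0; next val becomes 0; next val becomes 6; next val becomes 6; next final value -37; agreement on -37.
Checked all 90 inputs in the declared domain: the outputs agree on every one.
verdict: equivalent


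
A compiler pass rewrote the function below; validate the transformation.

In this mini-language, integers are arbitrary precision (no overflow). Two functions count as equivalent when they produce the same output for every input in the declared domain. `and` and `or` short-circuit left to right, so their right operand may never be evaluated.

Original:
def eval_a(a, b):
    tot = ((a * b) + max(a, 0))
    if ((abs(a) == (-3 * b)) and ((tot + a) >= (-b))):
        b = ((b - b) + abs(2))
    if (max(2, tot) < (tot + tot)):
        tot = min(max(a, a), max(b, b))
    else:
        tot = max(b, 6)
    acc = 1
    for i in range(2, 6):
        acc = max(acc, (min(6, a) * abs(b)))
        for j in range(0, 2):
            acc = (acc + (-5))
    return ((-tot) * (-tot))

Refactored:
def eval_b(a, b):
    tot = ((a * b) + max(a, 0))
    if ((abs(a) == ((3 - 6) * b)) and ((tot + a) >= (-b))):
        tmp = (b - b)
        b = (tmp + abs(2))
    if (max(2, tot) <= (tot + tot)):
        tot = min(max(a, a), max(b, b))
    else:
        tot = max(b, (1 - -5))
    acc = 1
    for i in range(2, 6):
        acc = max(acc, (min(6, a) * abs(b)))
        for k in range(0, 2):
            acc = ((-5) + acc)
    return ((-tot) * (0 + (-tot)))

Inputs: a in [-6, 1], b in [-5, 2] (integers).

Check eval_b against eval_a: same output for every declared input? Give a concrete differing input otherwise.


Evaluate both at a=-1, b=-1.
eval_a: tot=1, then ((abs(a) == (-3 * b)) and ((tot + a) >= (-b))) is false, then (max(2, tot) < (tot + tot)) is false, then tot=6, then acc=1, then (i=2), then acc=1, then (j=0), then acc=-4, then (j=1), then acc=-9, then (i=3), then acc=-1, then (j=0), then acc=-6, then (j=1), then acc=-11, then (i=4), then acc=-1, then (j=0), then acc=-6, then (j=1), then acc=-11, then (i=5), then acc=-1, then (j=0), then acc=-6, then (j=1), then acc=-11, then returns 36
eval_b: tot=1, then ((abs(a) == ((3 - 6) * b)) and ((tot + a) >= (-b))) is false, then (max(2, tot) <= (tot + tot)) is true, then tot=-1, then acc=1, then (i=2), then acc=1, then (k=0), then acc=-4, then (k=1), then acc=-9, then (i=3), then acc=-1, then (k=0), then acc=-6, then (k=1), then acc=-11, then (i=4), then acc=-1, then (k=0), then acc=-6, then (k=1), then acc=-11, then (i=5), then acc=-1, then (k=0), then acc=-6, then (k=1), then acc=-11, then returns 1
36 and 1 differ, so these are not the same function on this domain.
verdict: not equivalent; witness: a=-1, b=-1


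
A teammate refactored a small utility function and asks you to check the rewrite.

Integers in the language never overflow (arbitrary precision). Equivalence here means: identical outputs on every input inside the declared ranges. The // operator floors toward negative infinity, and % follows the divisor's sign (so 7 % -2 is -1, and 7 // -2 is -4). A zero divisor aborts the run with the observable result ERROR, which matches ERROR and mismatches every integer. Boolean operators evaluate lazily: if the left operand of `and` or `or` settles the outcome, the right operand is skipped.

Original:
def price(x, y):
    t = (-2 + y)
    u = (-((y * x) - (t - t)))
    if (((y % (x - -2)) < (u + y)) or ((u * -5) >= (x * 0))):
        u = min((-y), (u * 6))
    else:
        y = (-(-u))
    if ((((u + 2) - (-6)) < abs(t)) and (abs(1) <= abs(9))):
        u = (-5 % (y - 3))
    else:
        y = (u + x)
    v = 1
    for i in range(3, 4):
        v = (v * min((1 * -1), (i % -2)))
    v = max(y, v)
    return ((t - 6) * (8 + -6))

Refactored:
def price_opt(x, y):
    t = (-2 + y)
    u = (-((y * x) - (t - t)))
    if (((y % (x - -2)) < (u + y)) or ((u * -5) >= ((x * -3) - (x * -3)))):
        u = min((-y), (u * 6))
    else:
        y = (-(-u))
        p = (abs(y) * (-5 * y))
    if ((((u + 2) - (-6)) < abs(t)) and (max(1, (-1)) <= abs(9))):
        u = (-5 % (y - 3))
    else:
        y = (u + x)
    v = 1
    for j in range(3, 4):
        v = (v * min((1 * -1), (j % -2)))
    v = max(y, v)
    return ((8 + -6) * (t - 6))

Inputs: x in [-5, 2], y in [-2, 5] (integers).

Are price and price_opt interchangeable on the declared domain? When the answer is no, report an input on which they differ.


The two are interchangeable: arithmetic usage differs; constant usage differs; local variable names differ; statement counts differ; min/max/abs usage differs, and every declared input agrees.
Tracing x=1, y=0: price: t := -2 | u := 0 | (((y % (x - -2)) < (u + y)) or ((u * -5) >= (x * 0))): true | u := 0 | ((((u + 2) - (-6)) < abs(t)) and (abs(1) <= abs(9))): false | y := 1 | v := 1 | iter i=3: | v := -1 | v := 1 | result -16 | price_opt: t := -2 | u := 0 | (((y % (x - -2)) < (u + y)) or ((u * -5) >= ((x * -3) - (x * -3)))): true | u := 0 | ((((u + 2) - (-6)) < abs(t)) and (max(1, (-1)) <= abs(9))): false | y := 1 | v := 1 | iter j=3: | v := -1 | v := 1 | result -16 — matching result -16.
Sweeping the whole domain (64 inputs) finds no disagreement.
verdict: equivalent


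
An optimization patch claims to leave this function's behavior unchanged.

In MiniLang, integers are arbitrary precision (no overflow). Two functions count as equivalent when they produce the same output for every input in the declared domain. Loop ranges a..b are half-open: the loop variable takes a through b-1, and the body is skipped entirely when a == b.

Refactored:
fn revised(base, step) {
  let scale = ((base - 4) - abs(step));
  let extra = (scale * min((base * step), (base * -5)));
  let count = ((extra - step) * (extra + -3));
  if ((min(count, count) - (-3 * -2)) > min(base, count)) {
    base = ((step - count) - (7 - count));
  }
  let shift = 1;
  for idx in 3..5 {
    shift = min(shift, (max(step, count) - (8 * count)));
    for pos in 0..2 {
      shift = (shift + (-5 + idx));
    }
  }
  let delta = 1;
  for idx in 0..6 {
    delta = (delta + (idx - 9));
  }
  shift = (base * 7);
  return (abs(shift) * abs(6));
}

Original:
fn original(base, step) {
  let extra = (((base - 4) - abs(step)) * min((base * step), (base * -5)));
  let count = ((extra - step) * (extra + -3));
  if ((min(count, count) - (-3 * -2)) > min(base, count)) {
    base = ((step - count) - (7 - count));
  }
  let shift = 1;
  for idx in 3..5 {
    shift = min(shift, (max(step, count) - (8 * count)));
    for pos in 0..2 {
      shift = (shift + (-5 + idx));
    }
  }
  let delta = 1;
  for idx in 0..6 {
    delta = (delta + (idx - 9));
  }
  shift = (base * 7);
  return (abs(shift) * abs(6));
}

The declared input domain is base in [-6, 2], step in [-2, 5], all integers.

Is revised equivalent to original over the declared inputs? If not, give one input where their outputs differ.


Reading the diff, among the changes: local variable names differ, statement counts differ.
As a probe, take base=-5, step=-1: original runs extra becomes -50; next count becomes 2597; next ((min(count, count) - (-3 * -2)) > min(base, count)) evaluates to true; next base becomes -8; next shift becomes 1; next at idx=3:; next shift becomes -18179; next at pos=0:; next shift becomes -18181; next at pos=1:; next shift becomes -18183; next at idx=4:; next shift becomes -18183; next at pos=0:; next shift becomes -18184; next at pos=1:; next shift becomes -18185; next delta becomes 1; next at idx=0:; next delta becomes -8; next at idx=1:; next delta becomes -16; next at idx=2:; next delta becomes -23; next at idx=3:; next delta becomes -29; next at idx=4:; next delta becomes -34; next at idx=5:; next delta becomes -38; next shift becomes -56; next final value 336; revised runs scale becomes -10; next extra becomes -50; next count becomes 2597; next ((min(count, count) - (-3 * -2)) > min(base, count)) evaluates to true; next base becomes -8; next shift becomes 1; next at idx=3:; next shift becomes -18179; next at pos=0:; next shift becomes -18181; next at pos=1:; next shift becomes -18183; next at idx=4:; next shift becomes -18183; next at pos=0:; next shift becomes -18184; next at pos=1:; next shift becomes -18185; next delta becomes 1; next at idx=0:; next delta becomes -8; next at idx=1:; next delta becomes -16; next at idx=2:; next delta becomes -23; next at idx=3:; next delta becomes -29; next at idx=4:; next delta becomes -34; next at idx=5:; next delta becomes -38; next shift becomes -56; next final value 336; both end at 336.
Across all 72 domain points the two functions coincide.
verdict: equivalent


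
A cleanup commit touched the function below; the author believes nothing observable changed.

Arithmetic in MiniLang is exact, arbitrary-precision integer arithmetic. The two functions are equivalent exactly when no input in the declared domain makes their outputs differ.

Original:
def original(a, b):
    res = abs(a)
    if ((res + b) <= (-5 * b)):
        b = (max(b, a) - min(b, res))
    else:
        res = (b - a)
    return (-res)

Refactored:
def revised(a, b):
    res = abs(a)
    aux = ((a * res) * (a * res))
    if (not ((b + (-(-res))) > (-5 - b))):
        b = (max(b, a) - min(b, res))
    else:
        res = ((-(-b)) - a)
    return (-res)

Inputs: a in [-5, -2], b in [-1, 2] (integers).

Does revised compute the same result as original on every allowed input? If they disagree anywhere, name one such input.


Consider the input a=-5, b=-1.
original: res = 5; ((res + b) <= (-5 * b)) -> true; b = 0; return -5
revised: res = 5; aux = 625; (not ((b + (-(-res))) > (-5 - b))) -> false; res = 4; return -4
-5 against -4: the behavior changed.
verdict: not equivalent; witness: a=-5, b=-1


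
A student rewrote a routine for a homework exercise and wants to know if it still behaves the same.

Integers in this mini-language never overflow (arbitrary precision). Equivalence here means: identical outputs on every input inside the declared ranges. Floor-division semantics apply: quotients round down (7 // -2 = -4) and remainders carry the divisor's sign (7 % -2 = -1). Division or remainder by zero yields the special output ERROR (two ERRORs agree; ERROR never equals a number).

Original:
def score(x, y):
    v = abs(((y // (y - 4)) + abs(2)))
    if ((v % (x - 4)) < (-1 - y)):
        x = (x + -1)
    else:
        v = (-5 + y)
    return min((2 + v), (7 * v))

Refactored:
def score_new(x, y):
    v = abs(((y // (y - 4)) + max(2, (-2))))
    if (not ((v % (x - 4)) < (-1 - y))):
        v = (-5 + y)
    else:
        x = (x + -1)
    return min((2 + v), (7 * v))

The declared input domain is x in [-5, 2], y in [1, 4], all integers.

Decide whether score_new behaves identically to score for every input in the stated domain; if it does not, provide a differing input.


Comparing the listings, the differences include: min/max/abs usage differs; and constant usage differs; and boolean connective usage differs.
As a probe, take x=0, y=4: score runs a zero divisor aborts: ERROR; score_new runs a zero divisor aborts: ERROR; both end at ERROR.
Every one of the 32 inputs gives matching results.
verdict: equivalent


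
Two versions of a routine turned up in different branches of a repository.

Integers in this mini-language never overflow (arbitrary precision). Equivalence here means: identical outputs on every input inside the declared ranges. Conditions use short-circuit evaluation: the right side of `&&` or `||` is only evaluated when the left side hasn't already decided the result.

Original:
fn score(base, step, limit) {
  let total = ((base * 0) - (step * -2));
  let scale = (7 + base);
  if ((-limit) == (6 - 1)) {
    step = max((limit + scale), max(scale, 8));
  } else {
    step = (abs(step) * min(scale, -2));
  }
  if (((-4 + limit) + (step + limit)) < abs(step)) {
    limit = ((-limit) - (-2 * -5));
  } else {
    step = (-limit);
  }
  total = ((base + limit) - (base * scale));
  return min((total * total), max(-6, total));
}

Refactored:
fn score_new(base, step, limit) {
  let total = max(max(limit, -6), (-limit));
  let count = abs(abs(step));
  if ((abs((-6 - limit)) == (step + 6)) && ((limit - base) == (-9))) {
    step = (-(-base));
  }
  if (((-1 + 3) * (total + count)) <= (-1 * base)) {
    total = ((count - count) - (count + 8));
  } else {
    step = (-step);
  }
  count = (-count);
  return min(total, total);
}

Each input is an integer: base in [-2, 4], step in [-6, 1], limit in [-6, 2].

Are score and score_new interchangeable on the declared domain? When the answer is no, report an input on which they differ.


Evaluate both at base=-2, step=-6, limit=-6.
score: total becomes -12; next scale becomes 5; next ((-limit) == (6 - 1)) evaluates to false; next step becomes -12; next (((-4 + limit) + (step + limit)) < abs(step)) evaluates to true; next limit becomes -4; next total becomes 4; next final value 4
score_new: total becomes 6; next count becomes 6; next ((abs((-6 - limit)) == (step + 6)) && ((limit - base) == (-9))) evaluates to false; next (((-1 + 3) * (total + count)) <= (-1 * base)) evaluates to false; next step becomes 6; next count becomes -6; next final value 6
4 vs 6 — the two versions disagree here.
verdict: not equivalent; witness: base=-2, step=-6, limit=-6


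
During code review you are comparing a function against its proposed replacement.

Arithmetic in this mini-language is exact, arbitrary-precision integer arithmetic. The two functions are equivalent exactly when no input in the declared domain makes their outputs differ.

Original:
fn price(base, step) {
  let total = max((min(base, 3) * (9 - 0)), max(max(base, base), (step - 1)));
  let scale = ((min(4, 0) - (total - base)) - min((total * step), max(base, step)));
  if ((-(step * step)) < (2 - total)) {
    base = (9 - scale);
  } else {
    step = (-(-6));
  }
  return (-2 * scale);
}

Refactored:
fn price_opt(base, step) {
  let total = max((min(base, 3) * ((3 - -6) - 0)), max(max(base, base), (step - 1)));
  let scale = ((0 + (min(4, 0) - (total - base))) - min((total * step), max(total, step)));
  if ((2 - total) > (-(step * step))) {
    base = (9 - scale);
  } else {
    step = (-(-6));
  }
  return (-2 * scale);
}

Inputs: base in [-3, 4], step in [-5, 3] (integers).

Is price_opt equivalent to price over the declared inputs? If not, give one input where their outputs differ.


Evaluate both at base=1, step=1.
price: total becomes 9; next scale becomes -9; next ((-(step * step)) < (2 - total)) evaluates to false; next step becomes 6; next final value 18
price_opt: total becomes 9; next scale becomes -17; next ((2 - total) > (-(step * step))) evaluates to false; next step becomes 6; next final value 34
18 vs 34 — the two versions disagree here.
verdict: not equivalent; witness: base=1, step=1


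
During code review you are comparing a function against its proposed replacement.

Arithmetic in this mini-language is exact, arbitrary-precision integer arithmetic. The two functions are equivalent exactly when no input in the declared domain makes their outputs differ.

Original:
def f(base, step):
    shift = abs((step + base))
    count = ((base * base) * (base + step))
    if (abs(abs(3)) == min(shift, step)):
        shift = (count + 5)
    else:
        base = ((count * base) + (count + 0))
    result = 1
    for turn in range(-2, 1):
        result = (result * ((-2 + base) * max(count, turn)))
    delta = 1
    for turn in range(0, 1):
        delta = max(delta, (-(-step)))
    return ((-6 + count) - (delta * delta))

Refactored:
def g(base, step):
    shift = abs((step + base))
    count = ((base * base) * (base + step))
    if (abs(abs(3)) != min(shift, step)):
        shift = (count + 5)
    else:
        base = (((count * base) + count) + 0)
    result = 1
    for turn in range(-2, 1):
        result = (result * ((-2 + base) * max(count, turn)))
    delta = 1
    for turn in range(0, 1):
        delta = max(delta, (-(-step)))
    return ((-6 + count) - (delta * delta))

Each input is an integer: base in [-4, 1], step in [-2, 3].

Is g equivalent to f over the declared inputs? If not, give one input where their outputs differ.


Equivalent. The suspicious edit (`(abs(abs(3)) == min(shift, step))` became `(abs(abs(3)) != min(shift, step))`) never changes the result for any input inside the declared domain.
Sweeping the whole domain (36 inputs) finds no disagreement.
As a probe, take base=0, step=-2: f runs shift becomes 2; next count becomes 0; next (abs(abs(3)) == min(shift, step)) evaluates to false; next base becomes 0; next result becomes 1; next at turn=-2:; next result becomes 0; next at turn=-1:; next result becomes 0; next at turn=0:; next result becomes 0; next delta becomes 1; next at turn=0:; next delta becomes 1; next final value -7; g runs shift becomes 2; next count becomes 0; next (abs(abs(3)) != min(shift, step)) evaluates to true; next shift becomes 5; next result becomes 1; next at turn=-2:; next result becomes 0; next at turn=-1:; next result becomes 0; next at turn=0:; next result becomes 0; next delta becomes 1; next at turn=0:; next delta becomes 1; next final value -7; both end at -7.
verdict: equivalent


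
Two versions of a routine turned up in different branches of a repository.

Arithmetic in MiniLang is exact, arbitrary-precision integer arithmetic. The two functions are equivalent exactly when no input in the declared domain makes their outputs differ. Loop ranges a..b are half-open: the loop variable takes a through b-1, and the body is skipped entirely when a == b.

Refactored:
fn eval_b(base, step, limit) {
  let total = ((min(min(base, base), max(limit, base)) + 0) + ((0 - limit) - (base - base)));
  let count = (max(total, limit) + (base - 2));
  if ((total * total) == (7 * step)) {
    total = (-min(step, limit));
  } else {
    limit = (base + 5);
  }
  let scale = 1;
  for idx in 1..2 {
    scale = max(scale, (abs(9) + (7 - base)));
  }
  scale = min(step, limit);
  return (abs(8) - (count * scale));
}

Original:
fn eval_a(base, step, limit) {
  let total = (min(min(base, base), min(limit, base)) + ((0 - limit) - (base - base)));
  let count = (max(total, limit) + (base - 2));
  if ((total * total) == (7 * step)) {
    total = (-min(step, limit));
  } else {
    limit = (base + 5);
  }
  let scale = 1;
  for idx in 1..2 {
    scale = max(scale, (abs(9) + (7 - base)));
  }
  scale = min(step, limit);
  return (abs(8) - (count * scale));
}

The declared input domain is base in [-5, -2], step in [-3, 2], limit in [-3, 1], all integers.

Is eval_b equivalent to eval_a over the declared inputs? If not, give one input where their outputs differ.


Not equivalent: base=-2, step=-3, limit=-3 separates them (-4 vs -1).
eval_a: total = 0; count = -4; ((total * total) == (7 * step)) -> false; limit = 3; scale = 1; [idx=1]; scale = 18; scale = -3; return -4
eval_b: total = 1; count = -3; ((total * total) == (7 * step)) -> false; limit = 3; scale = 1; [idx=1]; scale = 18; scale = -3; return -1
verdict: not equivalent; witness: base=-2, step=-3, limit=-3


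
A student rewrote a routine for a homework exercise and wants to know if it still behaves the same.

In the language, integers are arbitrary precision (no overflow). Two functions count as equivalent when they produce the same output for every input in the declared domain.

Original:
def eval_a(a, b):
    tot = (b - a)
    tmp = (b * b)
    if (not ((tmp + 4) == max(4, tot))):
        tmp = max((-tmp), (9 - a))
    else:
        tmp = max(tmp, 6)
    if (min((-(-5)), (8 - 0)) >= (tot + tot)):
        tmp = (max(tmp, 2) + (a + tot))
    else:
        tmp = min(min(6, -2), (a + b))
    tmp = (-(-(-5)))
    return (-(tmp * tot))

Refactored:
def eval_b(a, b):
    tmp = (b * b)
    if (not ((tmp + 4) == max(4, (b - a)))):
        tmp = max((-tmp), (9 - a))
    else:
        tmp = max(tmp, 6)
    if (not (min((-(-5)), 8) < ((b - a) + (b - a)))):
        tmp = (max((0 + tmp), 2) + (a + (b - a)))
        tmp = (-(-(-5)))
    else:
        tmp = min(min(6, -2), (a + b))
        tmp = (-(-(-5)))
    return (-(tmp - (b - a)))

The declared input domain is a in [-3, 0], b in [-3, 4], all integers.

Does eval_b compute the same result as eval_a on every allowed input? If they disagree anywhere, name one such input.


Try a=-3, b=-3.
eval_a: tot=0, then tmp=9, then (not ((tmp + 4) == max(4, tot))) is true, then tmp=12, then (min((-(-5)), (8 - 0)) >= (tot + tot)) is true, then tmp=9, then tmp=-5, then returns 0
eval_b: tmp=9, then (not ((tmp + 4) == max(4, (b - a)))) is true, then tmp=12, then (not (min((-(-5)), 8) < ((b - a) + (b - a)))) is true, then tmp=9, then tmp=-5, then returns 5
0 != 5, so the rewrite changes behavior.
verdict: not equivalent; witness: a=-3, b=-3


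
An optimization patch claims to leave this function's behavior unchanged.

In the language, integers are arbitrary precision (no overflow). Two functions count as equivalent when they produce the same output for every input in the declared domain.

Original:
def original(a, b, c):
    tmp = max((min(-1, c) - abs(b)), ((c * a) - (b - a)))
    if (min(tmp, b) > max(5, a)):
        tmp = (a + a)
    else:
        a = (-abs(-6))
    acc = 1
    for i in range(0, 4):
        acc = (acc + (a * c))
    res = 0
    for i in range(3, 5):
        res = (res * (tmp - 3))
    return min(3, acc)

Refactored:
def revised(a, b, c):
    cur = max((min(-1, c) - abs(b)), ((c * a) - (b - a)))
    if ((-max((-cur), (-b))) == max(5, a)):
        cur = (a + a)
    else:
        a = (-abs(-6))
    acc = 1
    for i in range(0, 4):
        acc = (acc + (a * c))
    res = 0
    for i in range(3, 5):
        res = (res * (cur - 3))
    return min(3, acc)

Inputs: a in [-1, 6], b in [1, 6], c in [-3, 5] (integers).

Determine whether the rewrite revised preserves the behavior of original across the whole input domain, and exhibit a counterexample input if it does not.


At a=2, b=5, c=4: original gives -95, revised gives 3.
verdict: not equivalent; witness: a=2, b=5, c=4


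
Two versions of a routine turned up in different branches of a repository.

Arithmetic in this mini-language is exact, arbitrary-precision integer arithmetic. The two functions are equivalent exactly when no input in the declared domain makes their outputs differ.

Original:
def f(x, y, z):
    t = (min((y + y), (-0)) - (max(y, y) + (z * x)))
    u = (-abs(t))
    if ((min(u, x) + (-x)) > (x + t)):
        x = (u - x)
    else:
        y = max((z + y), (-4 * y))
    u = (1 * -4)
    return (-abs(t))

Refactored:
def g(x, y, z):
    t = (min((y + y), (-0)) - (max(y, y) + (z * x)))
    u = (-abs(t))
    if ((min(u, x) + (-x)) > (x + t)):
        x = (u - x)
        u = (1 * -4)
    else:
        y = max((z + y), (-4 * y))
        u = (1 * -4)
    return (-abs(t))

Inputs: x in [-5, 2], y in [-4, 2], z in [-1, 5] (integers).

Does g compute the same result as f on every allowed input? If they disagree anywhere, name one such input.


Comparing the listings, the differences include: statement counts differ, and arithmetic usage differs, and constant usage differs.
Spot check at x=-3, y=-1, z=4 — f: t = 11; u = -11; ((min(u, x) + (-x)) > (x + t)) -> false; y = 4; u = -4; return -11. g: t = 11; u = -11; ((min(u, x) + (-x)) > (x + t)) -> false; y = 4; u = -4; return -11. Both give -11.
An exhaustive pass over the 392 declared inputs shows identical outputs.
verdict: equivalent


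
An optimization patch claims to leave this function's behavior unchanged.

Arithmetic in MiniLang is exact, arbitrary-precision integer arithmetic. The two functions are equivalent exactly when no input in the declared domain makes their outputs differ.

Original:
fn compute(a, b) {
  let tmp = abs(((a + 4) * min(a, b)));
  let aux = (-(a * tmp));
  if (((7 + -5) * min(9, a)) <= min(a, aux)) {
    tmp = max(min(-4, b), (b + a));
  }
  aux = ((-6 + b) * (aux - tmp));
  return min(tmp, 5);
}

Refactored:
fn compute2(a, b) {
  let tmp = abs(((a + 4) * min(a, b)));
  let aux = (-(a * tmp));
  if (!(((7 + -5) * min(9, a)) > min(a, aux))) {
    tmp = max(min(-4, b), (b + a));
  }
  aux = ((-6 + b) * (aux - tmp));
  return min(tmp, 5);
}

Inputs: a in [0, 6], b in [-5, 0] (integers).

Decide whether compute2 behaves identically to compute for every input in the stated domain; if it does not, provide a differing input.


Reading the diff, among the changes: boolean connective usage differs, plus comparison usage differs.
Spot check at a=3, b=-2 — compute: tmp := 14 | aux := -42 | (((7 + -5) * min(9, a)) <= min(a, aux)): false | aux := 448 | result 5. compute2: tmp := 14 | aux := -42 | (!(((7 + -5) * min(9, a)) > min(a, aux))): false | aux := 448 | result 5. Both give 5.
Sweeping the whole domain (42 inputs) finds no disagreement.
verdict: equivalent


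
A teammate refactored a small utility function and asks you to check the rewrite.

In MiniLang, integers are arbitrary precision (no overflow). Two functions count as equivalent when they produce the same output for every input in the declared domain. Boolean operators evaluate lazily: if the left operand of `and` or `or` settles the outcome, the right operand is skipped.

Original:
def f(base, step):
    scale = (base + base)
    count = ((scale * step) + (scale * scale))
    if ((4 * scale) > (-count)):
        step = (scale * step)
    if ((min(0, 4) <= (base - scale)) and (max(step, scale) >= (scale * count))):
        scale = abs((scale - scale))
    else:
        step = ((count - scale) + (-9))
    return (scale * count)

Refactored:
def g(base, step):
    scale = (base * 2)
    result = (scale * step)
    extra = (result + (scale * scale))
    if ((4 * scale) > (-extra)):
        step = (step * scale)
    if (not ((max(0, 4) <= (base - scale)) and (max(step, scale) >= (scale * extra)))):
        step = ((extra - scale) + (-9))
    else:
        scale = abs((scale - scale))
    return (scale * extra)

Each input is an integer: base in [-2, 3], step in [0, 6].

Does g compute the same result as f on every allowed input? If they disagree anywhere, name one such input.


Take base=-2, step=0.
f: scale becomes -4; next count becomes 16; next ((4 * scale) > (-count)) evaluates to false; next ((min(0, 4) <= (base - scale)) and (max(step, scale) >= (scale * count))) evaluates to true; next scale becomes 0; next final value 0
g: scale becomes -4; next result becomes 0; next extra becomes 16; next ((4 * scale) > (-extra)) evaluates to false; next (not ((max(0, 4) <= (base - scale)) and (max(step, scale) >= (scale * extra)))) evaluates to true; next step becomes 11; next final value -64
0 vs -64 — the two versions disagree here.
verdict: not equivalent; witness: base=-2, step=0


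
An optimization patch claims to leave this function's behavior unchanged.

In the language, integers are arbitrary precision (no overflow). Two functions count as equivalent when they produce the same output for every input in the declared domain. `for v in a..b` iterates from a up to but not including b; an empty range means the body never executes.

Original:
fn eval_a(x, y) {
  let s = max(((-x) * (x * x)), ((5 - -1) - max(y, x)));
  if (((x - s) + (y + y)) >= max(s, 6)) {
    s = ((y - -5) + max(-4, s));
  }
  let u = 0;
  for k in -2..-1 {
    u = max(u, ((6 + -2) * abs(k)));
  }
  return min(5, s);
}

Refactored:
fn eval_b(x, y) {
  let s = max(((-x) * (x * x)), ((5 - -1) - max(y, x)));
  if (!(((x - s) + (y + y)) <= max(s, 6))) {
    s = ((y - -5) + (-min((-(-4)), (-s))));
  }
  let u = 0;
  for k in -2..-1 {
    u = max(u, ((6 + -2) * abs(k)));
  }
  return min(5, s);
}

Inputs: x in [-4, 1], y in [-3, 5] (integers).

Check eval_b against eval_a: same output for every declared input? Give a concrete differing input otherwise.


At x=0, y=4: eval_a gives 5, eval_b gives 2.
verdict: not equivalent; witness: x=0, y=4


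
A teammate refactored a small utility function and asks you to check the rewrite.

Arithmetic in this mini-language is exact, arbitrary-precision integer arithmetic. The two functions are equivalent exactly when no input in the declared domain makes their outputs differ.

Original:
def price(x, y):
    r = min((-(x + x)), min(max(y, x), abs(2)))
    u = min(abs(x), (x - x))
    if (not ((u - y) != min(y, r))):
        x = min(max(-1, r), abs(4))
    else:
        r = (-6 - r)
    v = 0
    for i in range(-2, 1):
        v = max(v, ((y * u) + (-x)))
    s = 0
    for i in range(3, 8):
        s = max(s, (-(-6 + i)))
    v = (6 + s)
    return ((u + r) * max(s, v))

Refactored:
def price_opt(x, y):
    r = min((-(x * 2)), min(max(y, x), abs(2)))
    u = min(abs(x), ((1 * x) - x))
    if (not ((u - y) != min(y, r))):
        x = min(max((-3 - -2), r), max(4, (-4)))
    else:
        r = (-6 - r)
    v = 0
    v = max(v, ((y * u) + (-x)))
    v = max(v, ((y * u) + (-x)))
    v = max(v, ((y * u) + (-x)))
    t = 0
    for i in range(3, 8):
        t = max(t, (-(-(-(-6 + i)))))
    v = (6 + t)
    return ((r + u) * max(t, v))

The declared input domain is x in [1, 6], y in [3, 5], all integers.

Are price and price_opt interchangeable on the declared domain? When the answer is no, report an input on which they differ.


Side by side, the visible changes include: min/max/abs usage differs; and arithmetic usage differs; and loop structure differs; and local variable names differ; and constant usage differs; and statement counts differ.
Tracing x=4, y=4: price: r=-8, then u=0, then (not ((u - y) != min(y, r))) is false, then r=2, then v=0, then (i=-2), then v=0, then (i=-1), then v=0, then (i=0), then v=0, then s=0, then (i=3), then s=3, then (i=4), then s=3, then (i=5), then s=3, then (i=6), then s=3, then (i=7), then s=3, then v=9, then returns 18 | price_opt: r=-8, then u=0, then (not ((u - y) != min(y, r))) is false, then r=2, then v=0, then v=0, then v=0, then v=0, then t=0, then (i=3), then t=3, then (i=4), then t=3, then (i=5), then t=3, then (i=6), then t=3, then (i=7), then t=3, then v=9, then returns 18 — matching result 18.
Sweeping the whole domain (18 inputs) finds no disagreement.
verdict: equivalent


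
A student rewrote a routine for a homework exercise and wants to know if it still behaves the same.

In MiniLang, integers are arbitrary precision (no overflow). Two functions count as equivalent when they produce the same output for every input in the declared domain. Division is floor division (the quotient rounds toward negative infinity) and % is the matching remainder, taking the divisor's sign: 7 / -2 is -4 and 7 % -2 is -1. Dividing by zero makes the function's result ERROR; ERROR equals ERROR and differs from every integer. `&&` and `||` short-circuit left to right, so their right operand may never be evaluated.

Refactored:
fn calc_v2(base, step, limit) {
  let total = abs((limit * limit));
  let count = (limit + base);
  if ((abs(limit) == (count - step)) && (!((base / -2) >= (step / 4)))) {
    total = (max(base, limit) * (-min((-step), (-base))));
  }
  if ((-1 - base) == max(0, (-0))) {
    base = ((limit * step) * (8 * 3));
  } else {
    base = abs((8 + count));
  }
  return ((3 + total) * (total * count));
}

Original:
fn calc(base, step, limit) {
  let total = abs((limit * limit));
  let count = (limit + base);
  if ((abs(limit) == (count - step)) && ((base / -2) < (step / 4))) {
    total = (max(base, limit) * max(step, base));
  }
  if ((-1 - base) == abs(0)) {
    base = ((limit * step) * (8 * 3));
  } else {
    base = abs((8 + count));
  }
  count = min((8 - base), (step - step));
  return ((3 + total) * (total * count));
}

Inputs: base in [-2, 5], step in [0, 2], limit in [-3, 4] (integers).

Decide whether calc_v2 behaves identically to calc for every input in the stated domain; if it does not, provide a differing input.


There is a counterexample at base=-2, step=0, limit=-3: 0 on one side, -540 on the other.
calc: total=9, then count=-5, then ((abs(limit) == (count - step)) && ((base / -2) < (step / 4))) is false, then ((-1 - base) == abs(0)) is false, then base=3, then count=0, then returns 0
calc_v2: total=9, then count=-5, then ((abs(limit) == (count - step)) && (!((base / -2) >= (step / 4)))) is false, then ((-1 - base) == max(0, (-0))) is false, then base=3, then returns -540
verdict: not equivalent; witness: base=-2, step=0, limit=-3


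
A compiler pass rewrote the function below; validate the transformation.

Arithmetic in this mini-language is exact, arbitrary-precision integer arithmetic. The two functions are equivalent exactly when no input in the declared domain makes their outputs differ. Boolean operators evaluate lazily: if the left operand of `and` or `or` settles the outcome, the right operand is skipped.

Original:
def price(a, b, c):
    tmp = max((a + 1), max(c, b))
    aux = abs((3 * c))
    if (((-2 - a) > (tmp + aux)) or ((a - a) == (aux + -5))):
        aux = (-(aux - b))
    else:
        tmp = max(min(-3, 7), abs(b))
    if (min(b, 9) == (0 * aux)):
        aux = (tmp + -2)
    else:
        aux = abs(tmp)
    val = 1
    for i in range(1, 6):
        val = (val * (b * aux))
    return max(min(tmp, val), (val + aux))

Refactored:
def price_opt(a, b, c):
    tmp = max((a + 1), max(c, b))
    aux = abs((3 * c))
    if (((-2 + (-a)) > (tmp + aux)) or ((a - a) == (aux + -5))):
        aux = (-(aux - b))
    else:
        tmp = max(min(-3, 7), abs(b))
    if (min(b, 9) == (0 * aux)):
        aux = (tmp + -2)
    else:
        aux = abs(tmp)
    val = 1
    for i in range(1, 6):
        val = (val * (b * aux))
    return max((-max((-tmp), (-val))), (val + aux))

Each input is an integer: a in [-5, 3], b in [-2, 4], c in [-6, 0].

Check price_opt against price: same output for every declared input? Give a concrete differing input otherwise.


The two versions differ — the changes include min/max/abs usage differs, arithmetic usage differs.
Spot check at a=1, b=0, c=-3 — price: tmp becomes 2; next aux becomes 9; next (((-2 - a) > (tmp + aux)) or ((a - a) == (aux + -5))) evaluates to false; next tmp becomes 0; next (min(b, 9) == (0 * aux)) evaluates to true; next aux becomes -2; next val becomes 1; next at i=1:; next val becomes 0; next at i=2:; next val becomes 0; next at i=3:; next val becomes 0; next at i=4:; next val becomes 0; next at i=5:; next val becomes 0; next final value 0. price_opt: tmp becomes 2; next aux becomes 9; next (((-2 + (-a)) > (tmp + aux)) or ((a - a) == (aux + -5))) evaluates to false; next tmp becomes 0; next (min(b, 9) == (0 * aux)) evaluates to true; next aux becomes -2; next val becomes 1; next at i=1:; next val becomes 0; next at i=2:; next val becomes 0; next at i=3:; next val becomes 0; next at i=4:; next val becomes 0; next at i=5:; next val becomes 0; next final value 0. Both give 0.
Every one of the 441 inputs gives matching results.
verdict: equivalent
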